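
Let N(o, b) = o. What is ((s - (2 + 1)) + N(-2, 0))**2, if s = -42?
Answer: 2209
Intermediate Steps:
((s - (2 + 1)) + N(-2, 0))**2 = ((-42 - (2 + 1)) - 2)**2 = ((-42 - 3) - 2)**2 = (-45 - 2)**2 = (-47)**2 = 2209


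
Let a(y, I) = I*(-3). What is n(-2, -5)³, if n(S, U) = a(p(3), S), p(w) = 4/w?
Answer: 216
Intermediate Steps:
a(y, I) = -3*I
n(S, U) = -3*S
n(-2, -5)³ = (-3*(-2))³ = 6³ = 216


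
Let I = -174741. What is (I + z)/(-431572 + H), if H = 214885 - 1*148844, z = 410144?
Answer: -235403/365531 ≈ -0.64400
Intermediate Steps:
H = 66041 (H = 214885 - 148844 = 66041)
(I + z)/(-431572 + H) = (-174741 + 410144)/(-431572 + 66041) = 235403/(-365531) = 235403*(-1/365531) = -235403/365531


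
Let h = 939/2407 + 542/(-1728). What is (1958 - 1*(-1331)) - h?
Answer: 6839803273/2079648 ≈ 3288.9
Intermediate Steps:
h = 158999/2079648 (h = 939*(1/2407) + 542*(-1/1728) = 939/2407 - 271/864 = 158999/2079648 ≈ 0.076455)
(1958 - 1*(-1331)) - h = (1958 - 1*(-1331)) - 1*158999/2079648 = (1958 + 1331) - 158999/2079648 = 3289 - 158999/2079648 = 6839803273/2079648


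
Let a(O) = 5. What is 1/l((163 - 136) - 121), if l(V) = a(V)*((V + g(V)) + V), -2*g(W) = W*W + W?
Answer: -1/22795 ≈ -4.3869e-5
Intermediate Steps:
g(W) = -W/2 - W²/2 (g(W) = -(W*W + W)/2 = -(W² + W)/2 = -(W + W²)/2 = -W/2 - W²/2)
l(V) = 10*V - 5*V*(1 + V)/2 (l(V) = 5*((V - V*(1 + V)/2) + V) = 5*(2*V - V*(1 + V)/2) = 10*V - 5*V*(1 + V)/2)
1/l((163 - 136) - 121) = 1/(5*((163 - 136) - 121)*(3 - ((163 - 136) - 121))/2) = 1/(5*(27 - 121)*(3 - (27 - 121))/2) = 1/((5/2)*(-94)*(3 - 1*(-94))) = 1/((5/2)*(-94)*(3 + 94)) = 1/((5/2)*(-94)*97) = 1/(-22795) = -1/22795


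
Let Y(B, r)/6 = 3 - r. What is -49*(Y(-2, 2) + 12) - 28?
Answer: -910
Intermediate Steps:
Y(B, r) = 18 - 6*r (Y(B, r) = 6*(3 - r) = 18 - 6*r)
-49*(Y(-2, 2) + 12) - 28 = -49*((18 - 6*2) + 12) - 28 = -49*((18 - 12) + 12) - 28 = -49*(6 + 12) - 28 = -49*18 - 28 = -882 - 28 = -910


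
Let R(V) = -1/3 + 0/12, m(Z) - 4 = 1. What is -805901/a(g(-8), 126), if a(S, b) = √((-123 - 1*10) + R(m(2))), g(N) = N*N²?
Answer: 805901*I*√3/20 ≈ 69793.0*I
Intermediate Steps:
m(Z) = 5 (m(Z) = 4 + 1 = 5)
R(V) = -⅓ (R(V) = -1*⅓ + 0*(1/12) = -⅓ + 0 = -⅓)
g(N) = N³
a(S, b) = 20*I*√3/3 (a(S, b) = √((-123 - 1*10) - ⅓) = √((-123 - 10) - ⅓) = √(-133 - ⅓) = √(-400/3) = 20*I*√3/3)
-805901/a(g(-8), 126) = -805901*(-I*√3/20) = -(-805901)*I*√3/20 = 805901*I*√3/20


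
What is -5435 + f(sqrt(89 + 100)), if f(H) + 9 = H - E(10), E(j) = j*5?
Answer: -5494 + 3*sqrt(21) ≈ -5480.3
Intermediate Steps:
E(j) = 5*j
f(H) = -59 + H (f(H) = -9 + (H - 5*10) = -9 + (H - 1*50) = -9 + (H - 50) = -9 + (-50 + H) = -59 + H)
-5435 + f(sqrt(89 + 100)) = -5435 + (-59 + sqrt(89 + 100)) = -5435 + (-59 + sqrt(189)) = -5435 + (-59 + 3*sqrt(21)) = -5494 + 3*sqrt(21)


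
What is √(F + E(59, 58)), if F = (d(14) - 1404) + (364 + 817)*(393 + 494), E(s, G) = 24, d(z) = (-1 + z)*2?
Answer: √1046193 ≈ 1022.8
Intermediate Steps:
d(z) = -2 + 2*z
F = 1046169 (F = ((-2 + 2*14) - 1404) + (364 + 817)*(393 + 494) = ((-2 + 28) - 1404) + 1181*887 = (26 - 1404) + 1047547 = -1378 + 1047547 = 1046169)
√(F + E(59, 58)) = √(1046169 + 24) = √1046193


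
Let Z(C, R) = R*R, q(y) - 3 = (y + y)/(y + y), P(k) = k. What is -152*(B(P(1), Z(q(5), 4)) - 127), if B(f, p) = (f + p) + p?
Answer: 14288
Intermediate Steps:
q(y) = 4 (q(y) = 3 + (y + y)/(y + y) = 3 + (2*y)/((2*y)) = 3 + (2*y)*(1/(2*y)) = 3 + 1 = 4)
Z(C, R) = R²
B(f, p) = f + 2*p
-152*(B(P(1), Z(q(5), 4)) - 127) = -152*((1 + 2*4²) - 127) = -152*((1 + 2*16) - 127) = -152*((1 + 32) - 127) = -152*(33 - 127) = -152*(-94) = 14288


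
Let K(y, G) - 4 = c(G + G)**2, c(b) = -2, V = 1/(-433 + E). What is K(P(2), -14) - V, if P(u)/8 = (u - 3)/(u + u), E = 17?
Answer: 3329/416 ≈ 8.0024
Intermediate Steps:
V = -1/416 (V = 1/(-433 + 17) = 1/(-416) = -1/416 ≈ -0.0024038)
P(u) = 4*(-3 + u)/u (P(u) = 8*((u - 3)/(u + u)) = 8*((-3 + u)/((2*u))) = 8*((-3 + u)*(1/(2*u))) = 8*((-3 + u)/(2*u)) = 4*(-3 + u)/u)
K(y, G) = 8 (K(y, G) = 4 + (-2)**2 = 4 + 4 = 8)
K(P(2), -14) - V = 8 - 1*(-1/416) = 8 + 1/416 = 3329/416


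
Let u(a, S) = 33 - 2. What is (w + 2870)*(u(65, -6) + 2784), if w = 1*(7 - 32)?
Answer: 8008675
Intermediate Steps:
w = -25 (w = 1*(-25) = -25)
u(a, S) = 31
(w + 2870)*(u(65, -6) + 2784) = (-25 + 2870)*(31 + 2784) = 2845*2815 = 8008675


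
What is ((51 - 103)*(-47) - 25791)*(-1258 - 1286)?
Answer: 59394768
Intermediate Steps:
((51 - 103)*(-47) - 25791)*(-1258 - 1286) = (-52*(-47) - 25791)*(-2544) = (2444 - 25791)*(-2544) = -23347*(-2544) = 59394768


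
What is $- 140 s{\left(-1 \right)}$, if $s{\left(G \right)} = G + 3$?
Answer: $-280$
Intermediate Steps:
$s{\left(G \right)} = 3 + G$
$- 140 s{\left(-1 \right)} = - 140 \left(3 - 1\right) = \left(-140\right) 2 = -280$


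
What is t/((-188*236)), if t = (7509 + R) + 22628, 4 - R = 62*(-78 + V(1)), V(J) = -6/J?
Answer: -35349/44368 ≈ -0.79672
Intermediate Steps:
R = 5212 (R = 4 - 62*(-78 - 6/1) = 4 - 62*(-78 - 6*1) = 4 - 62*(-78 - 6) = 4 - 62*(-84) = 4 - 1*(-5208) = 4 + 5208 = 5212)
t = 35349 (t = (7509 + 5212) + 22628 = 12721 + 22628 = 35349)
t/((-188*236)) = 35349/((-188*236)) = 35349/(-44368) = 35349*(-1/44368) = -35349/44368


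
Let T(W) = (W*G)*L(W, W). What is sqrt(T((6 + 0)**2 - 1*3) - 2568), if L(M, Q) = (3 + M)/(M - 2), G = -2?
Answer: 8*I*sqrt(39711)/31 ≈ 51.426*I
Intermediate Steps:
L(M, Q) = (3 + M)/(-2 + M)
T(W) = -2*W*(3 + W)/(-2 + W) (T(W) = (W*(-2))*((3 + W)/(-2 + W)) = (-2*W)*((3 + W)/(-2 + W)) = -2*W*(3 + W)/(-2 + W))
sqrt(T((6 + 0)**2 - 1*3) - 2568) = sqrt(-2*((6 + 0)**2 - 1*3)*(3 + ((6 + 0)**2 - 1*3))/(-2 + ((6 + 0)**2 - 1*3)) - 2568) = sqrt(-2*(6**2 - 3)*(3 + (6**2 - 3))/(-2 + (6**2 - 3)) - 2568) = sqrt(-2*(36 - 3)*(3 + (36 - 3))/(-2 + (36 - 3)) - 2568) = sqrt(-2*33*(3 + 33)/(-2 + 33) - 2568) = sqrt(-2*33*36/31 - 2568) = sqrt(-2*33*1/31*36 - 2568) = sqrt(-2376/31 - 2568) = sqrt(-81984/31) = 8*I*sqrt(39711)/31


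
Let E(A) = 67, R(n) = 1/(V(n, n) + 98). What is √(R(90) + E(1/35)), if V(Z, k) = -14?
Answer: √118209/42 ≈ 8.1861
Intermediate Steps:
R(n) = 1/84 (R(n) = 1/(-14 + 98) = 1/84)
√(R(90) + E(1/35)) = √(1/84 + 67) = √(5629/84) = √118209/42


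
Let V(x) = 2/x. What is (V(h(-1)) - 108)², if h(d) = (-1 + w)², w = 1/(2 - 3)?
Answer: 46225/4 ≈ 11556.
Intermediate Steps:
w = -1 (w = 1/(-1) = -1)
h(d) = 4 (h(d) = (-1 - 1)² = (-2)² = 4)
(V(h(-1)) - 108)² = (2/4 - 108)² = (2*(¼) - 108)² = (½ - 108)² = (-215/2)² = 46225/4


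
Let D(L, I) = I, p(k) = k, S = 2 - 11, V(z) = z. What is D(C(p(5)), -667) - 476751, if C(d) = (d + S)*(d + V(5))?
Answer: -477418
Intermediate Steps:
S = -9
C(d) = (-9 + d)*(5 + d) (C(d) = (d - 9)*(d + 5) = (-9 + d)*(5 + d))
D(C(p(5)), -667) - 476751 = -667 - 476751 = -477418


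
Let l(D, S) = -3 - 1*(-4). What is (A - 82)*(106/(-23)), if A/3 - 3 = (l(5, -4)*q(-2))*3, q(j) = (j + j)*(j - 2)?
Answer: -7526/23 ≈ -327.22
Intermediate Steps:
q(j) = 2*j*(-2 + j) (q(j) = (2*j)*(-2 + j) = 2*j*(-2 + j))
l(D, S) = 1 (l(D, S) = -3 + 4 = 1)
A = 153 (A = 9 + 3*((1*(2*(-2)*(-2 - 2)))*3) = 9 + 3*((1*(2*(-2)*(-4)))*3) = 9 + 3*((1*16)*3) = 9 + 3*(16*3) = 9 + 3*48 = 9 + 144 = 153)
(A - 82)*(106/(-23)) = (153 - 82)*(106/(-23)) = 71*(106*(-1/23)) = 71*(-106/23) = -7526/23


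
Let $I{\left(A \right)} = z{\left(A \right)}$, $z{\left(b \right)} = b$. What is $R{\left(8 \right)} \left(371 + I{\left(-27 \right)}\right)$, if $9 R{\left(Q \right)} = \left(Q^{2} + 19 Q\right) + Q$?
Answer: $\frac{77056}{9} \approx 8561.8$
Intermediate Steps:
$R{\left(Q \right)} = \frac{Q^{2}}{9} + \frac{20 Q}{9}$ ($R{\left(Q \right)} = \frac{\left(Q^{2} + 19 Q\right) + Q}{9} = \frac{Q^{2} + 20 Q}{9} = \frac{Q^{2}}{9} + \frac{20 Q}{9}$)
$I{\left(A \right)} = A$
$R{\left(8 \right)} \left(371 + I{\left(-27 \right)}\right) = \frac{1}{9} \cdot 8 \left(20 + 8\right) \left(371 - 27\right) = \frac{1}{9} \cdot 8 \cdot 28 \cdot 344 = \frac{224}{9} \cdot 344 = \frac{77056}{9}$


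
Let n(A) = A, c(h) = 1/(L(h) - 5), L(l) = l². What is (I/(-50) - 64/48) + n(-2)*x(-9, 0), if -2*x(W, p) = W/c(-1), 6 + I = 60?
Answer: 2519/75 ≈ 33.587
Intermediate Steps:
I = 54 (I = -6 + 60 = 54)
c(h) = 1/(-5 + h²) (c(h) = 1/(h² - 5) = 1/(-5 + h²))
x(W, p) = 2*W (x(W, p) = -W/(2*(1/(-5 + (-1)²))) = -W/(2*(1/(-5 + 1))) = -W/(2*(1/(-4))) = -W/(2*(-¼)) = -W*(-4)/2 = -(-2)*W = 2*W)
(I/(-50) - 64/48) + n(-2)*x(-9, 0) = (54/(-50) - 64/48) - 4*(-9) = (54*(-1/50) - 64*1/48) - 2*(-18) = (-27/25 - 4/3) + 36 = -181/75 + 36 = 2519/75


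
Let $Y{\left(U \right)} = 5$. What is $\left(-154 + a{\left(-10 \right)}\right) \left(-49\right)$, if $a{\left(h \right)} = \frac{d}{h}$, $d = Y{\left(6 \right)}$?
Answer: $\frac{15141}{2} \approx 7570.5$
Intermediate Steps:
$d = 5$
$a{\left(h \right)} = \frac{5}{h}$
$\left(-154 + a{\left(-10 \right)}\right) \left(-49\right) = \left(-154 + \frac{5}{-10}\right) \left(-49\right) = \left(-154 + 5 \left(- \frac{1}{10}\right)\right) \left(-49\right) = \left(-154 - \frac{1}{2}\right) \left(-49\right) = \left(- \frac{309}{2}\right) \left(-49\right) = \frac{15141}{2}$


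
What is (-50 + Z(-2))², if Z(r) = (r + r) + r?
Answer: 3136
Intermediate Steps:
Z(r) = 3*r (Z(r) = 2*r + r = 3*r)
(-50 + Z(-2))² = (-50 + 3*(-2))² = (-50 - 6)² = (-56)² = 3136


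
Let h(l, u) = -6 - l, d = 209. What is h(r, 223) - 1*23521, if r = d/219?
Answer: -5152622/219 ≈ -23528.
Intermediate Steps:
r = 209/219 ≈ 0.95434
h(r, 223) - 1*23521 = (-6 - 1*209/219) - 1*23521 = (-6 - 209/219) - 23521 = -1523/219 - 23521 = -5152622/219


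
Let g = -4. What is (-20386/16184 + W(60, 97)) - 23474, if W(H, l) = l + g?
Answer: -189209245/8092 ≈ -23382.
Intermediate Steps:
W(H, l) = -4 + l (W(H, l) = l - 4 = -4 + l)
(-20386/16184 + W(60, 97)) - 23474 = (-20386/16184 + (-4 + 97)) - 23474 = (-20386*1/16184 + 93) - 23474 = (-10193/8092 + 93) - 23474 = 742363/8092 - 23474 = -189209245/8092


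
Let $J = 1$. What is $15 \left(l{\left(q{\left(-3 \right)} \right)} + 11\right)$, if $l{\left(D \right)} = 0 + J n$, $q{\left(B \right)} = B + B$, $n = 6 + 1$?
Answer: $270$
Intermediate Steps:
$n = 7$
$q{\left(B \right)} = 2 B$
$l{\left(D \right)} = 7$ ($l{\left(D \right)} = 0 + 1 \cdot 7 = 0 + 7 = 7$)
$15 \left(l{\left(q{\left(-3 \right)} \right)} + 11\right) = 15 \left(7 + 11\right) = 15 \cdot 18 = 270$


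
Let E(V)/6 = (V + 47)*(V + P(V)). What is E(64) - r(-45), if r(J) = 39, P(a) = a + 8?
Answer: 90537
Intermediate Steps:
P(a) = 8 + a
E(V) = 6*(8 + 2*V)*(47 + V) (E(V) = 6*((V + 47)*(V + (8 + V))) = 6*((47 + V)*(8 + 2*V)) = 6*((8 + 2*V)*(47 + V)) = 6*(8 + 2*V)*(47 + V))
E(64) - r(-45) = (2256 + 12*64**2 + 612*64) - 1*39 = (2256 + 12*4096 + 39168) - 39 = (2256 + 49152 + 39168) - 39 = 90576 - 39 = 90537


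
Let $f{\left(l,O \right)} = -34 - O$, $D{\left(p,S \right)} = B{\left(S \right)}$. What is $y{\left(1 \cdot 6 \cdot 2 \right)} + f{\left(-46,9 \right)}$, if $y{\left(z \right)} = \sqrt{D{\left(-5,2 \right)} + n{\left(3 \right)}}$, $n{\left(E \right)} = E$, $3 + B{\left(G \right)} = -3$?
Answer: $-43 + i \sqrt{3} \approx -43.0 + 1.732 i$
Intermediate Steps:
$B{\left(G \right)} = -6$ ($B{\left(G \right)} = -3 - 3 = -6$)
$D{\left(p,S \right)} = -6$
$y{\left(z \right)} = i \sqrt{3}$ ($y{\left(z \right)} = \sqrt{-6 + 3} = \sqrt{-3} = i \sqrt{3}$)
$y{\left(1 \cdot 6 \cdot 2 \right)} + f{\left(-46,9 \right)} = i \sqrt{3} - 43 = -43 + i \sqrt{3}$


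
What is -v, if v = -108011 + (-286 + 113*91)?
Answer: 98014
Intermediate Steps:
v = -98014 (v = -108011 + (-286 + 10283) = -108011 + 9997 = -98014)
-v = -1*(-98014) = 98014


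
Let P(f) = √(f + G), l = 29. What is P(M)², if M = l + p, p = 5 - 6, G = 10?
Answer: 38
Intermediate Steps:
p = -1
M = 28 (M = 29 - 1 = 28)
P(f) = √(10 + f) (P(f) = √(f + 10) = √(10 + f))
P(M)² = (√(10 + 28))² = (√38)² = 38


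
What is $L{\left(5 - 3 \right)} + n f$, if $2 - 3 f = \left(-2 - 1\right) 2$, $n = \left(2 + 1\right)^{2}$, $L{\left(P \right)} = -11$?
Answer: $13$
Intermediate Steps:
$n = 9$ ($n = 3^{2} = 9$)
$f = \frac{8}{3}$ ($f = \frac{2}{3} - \frac{\left(-2 - 1\right) 2}{3} = \frac{2}{3} - \frac{\left(-3\right) 2}{3} = \frac{2}{3} - -2 = \frac{2}{3} + 2 = \frac{8}{3} \approx 2.6667$)
$L{\left(5 - 3 \right)} + n f = -11 + 9 \cdot \frac{8}{3} = -11 + 24 = 13$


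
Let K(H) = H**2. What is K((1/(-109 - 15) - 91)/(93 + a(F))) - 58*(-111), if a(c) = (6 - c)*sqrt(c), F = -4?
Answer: 8106843711712913/1259054549776 - 1910268375*I/5076832862 ≈ 6438.8 - 0.37627*I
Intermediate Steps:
a(c) = sqrt(c)*(6 - c)
K((1/(-109 - 15) - 91)/(93 + a(F))) - 58*(-111) = ((1/(-109 - 15) - 91)/(93 + sqrt(-4)*(6 - 1*(-4))))**2 - 58*(-111) = ((1/(-124) - 91)/(93 + (2*I)*(6 + 4)))**2 + 6438 = ((-1/124 - 91)/(93 + (2*I)*10))**2 + 6438 = (-11285*(93 - 20*I)/9049/124)**2 + 6438 = (-11285*(93 - 20*I)/1122076)**2 + 6438 = 127351225*(93 - 20*I)**2/1259054549776 + 6438 = 6438 + 127351225*(93 - 20*I)**2/1259054549776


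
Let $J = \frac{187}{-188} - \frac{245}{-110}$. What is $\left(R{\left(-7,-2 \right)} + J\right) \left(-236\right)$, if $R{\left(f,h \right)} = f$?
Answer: $\frac{703693}{517} \approx 1361.1$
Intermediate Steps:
$J = \frac{2549}{2068}$ ($J = 187 \left(- \frac{1}{188}\right) - - \frac{49}{22} = - \frac{187}{188} + \frac{49}{22} = \frac{2549}{2068} \approx 1.2326$)
$\left(R{\left(-7,-2 \right)} + J\right) \left(-236\right) = \left(-7 + \frac{2549}{2068}\right) \left(-236\right) = \left(- \frac{11927}{2068}\right) \left(-236\right) = \frac{703693}{517}$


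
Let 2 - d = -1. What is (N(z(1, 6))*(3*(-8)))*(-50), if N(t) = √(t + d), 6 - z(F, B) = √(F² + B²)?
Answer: 1200*√(9 - √37) ≈ 2049.6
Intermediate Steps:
z(F, B) = 6 - √(B² + F²) (z(F, B) = 6 - √(F² + B²) = 6 - √(B² + F²))
d = 3 (d = 2 - 1*(-1) = 2 + 1 = 3)
N(t) = √(3 + t) (N(t) = √(t + 3) = √(3 + t))
(N(z(1, 6))*(3*(-8)))*(-50) = (√(3 + (6 - √(6² + 1²)))*(3*(-8)))*(-50) = (√(3 + (6 - √(36 + 1)))*(-24))*(-50) = (√(3 + (6 - √37))*(-24))*(-50) = (√(9 - √37)*(-24))*(-50) = -24*√(9 - √37)*(-50) = 1200*√(9 - √37)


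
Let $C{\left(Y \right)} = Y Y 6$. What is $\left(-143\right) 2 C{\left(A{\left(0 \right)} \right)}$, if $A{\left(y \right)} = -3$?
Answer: $-15444$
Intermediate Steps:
$C{\left(Y \right)} = 6 Y^{2}$ ($C{\left(Y \right)} = Y^{2} \cdot 6 = 6 Y^{2}$)
$\left(-143\right) 2 C{\left(A{\left(0 \right)} \right)} = \left(-143\right) 2 \cdot 6 \left(-3\right)^{2} = - 286 \cdot 6 \cdot 9 = \left(-286\right) 54 = -15444$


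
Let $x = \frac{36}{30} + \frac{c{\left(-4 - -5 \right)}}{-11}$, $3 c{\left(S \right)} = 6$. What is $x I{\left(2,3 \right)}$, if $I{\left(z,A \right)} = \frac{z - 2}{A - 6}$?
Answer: $0$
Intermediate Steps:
$c{\left(S \right)} = 2$ ($c{\left(S \right)} = \frac{1}{3} \cdot 6 = 2$)
$x = \frac{56}{55}$ ($x = \frac{36}{30} + \frac{2}{-11} = 36 \cdot \frac{1}{30} + 2 \left(- \frac{1}{11}\right) = \frac{6}{5} - \frac{2}{11} = \frac{56}{55} \approx 1.0182$)
$I{\left(z,A \right)} = \frac{-2 + z}{-6 + A}$ ($I{\left(z,A \right)} = \frac{-2 + z}{A - 6} = \frac{-2 + z}{-6 + A}$)
$x I{\left(2,3 \right)} = \frac{56 \frac{-2 + 2}{-6 + 3}}{55} = \frac{56 \frac{1}{-3} \cdot 0}{55} = \frac{56 \left(\left(- \frac{1}{3}\right) 0\right)}{55} = \frac{56}{55} \cdot 0 = 0$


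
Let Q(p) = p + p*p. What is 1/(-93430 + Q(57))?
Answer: -1/90124 ≈ -1.1096e-5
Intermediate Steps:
Q(p) = p + p²
1/(-93430 + Q(57)) = 1/(-93430 + 57*(1 + 57)) = 1/(-93430 + 57*58) = 1/(-93430 + 3306) = 1/(-90124) = -1/90124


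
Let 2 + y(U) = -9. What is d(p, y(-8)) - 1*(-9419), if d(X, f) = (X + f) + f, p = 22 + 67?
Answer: 9486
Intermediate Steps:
y(U) = -11 (y(U) = -2 - 9 = -11)
p = 89
d(X, f) = X + 2*f
d(p, y(-8)) - 1*(-9419) = (89 + 2*(-11)) - 1*(-9419) = (89 - 22) + 9419 = 67 + 9419 = 9486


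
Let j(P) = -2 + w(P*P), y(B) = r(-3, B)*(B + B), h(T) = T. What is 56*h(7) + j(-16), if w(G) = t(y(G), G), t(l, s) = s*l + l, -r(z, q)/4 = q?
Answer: -134741626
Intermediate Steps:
r(z, q) = -4*q
y(B) = -8*B**2 (y(B) = (-4*B)*(B + B) = (-4*B)*(2*B) = -8*B**2)
t(l, s) = l + l*s (t(l, s) = l*s + l = l + l*s)
w(G) = -8*G**2*(1 + G) (w(G) = (-8*G**2)*(1 + G) = -8*G**2*(1 + G))
j(P) = -2 + 8*P**4*(-1 - P**2) (j(P) = -2 + 8*(P*P)**2*(-1 - P*P) = -2 + 8*(P**2)**2*(-1 - P**2) = -2 + 8*P**4*(-1 - P**2))
56*h(7) + j(-16) = 56*7 + (-2 - 8*(-16)**4 - 8*(-16)**6) = 392 + (-2 - 8*65536 - 8*16777216) = 392 + (-2 - 524288 - 134217728) = 392 - 134742018 = -134741626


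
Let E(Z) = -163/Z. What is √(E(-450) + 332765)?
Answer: √299488826/30 ≈ 576.86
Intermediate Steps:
√(E(-450) + 332765) = √(-163/(-450) + 332765) = √(-163*(-1/450) + 332765) = √(163/450 + 332765) = √(149744413/450) = √299488826/30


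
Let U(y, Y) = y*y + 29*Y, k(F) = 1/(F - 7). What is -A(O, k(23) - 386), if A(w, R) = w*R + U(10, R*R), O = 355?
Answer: -1070739725/256 ≈ -4.1826e+6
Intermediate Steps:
k(F) = 1/(-7 + F)
U(y, Y) = y² + 29*Y
A(w, R) = 100 + 29*R² + R*w (A(w, R) = w*R + (10² + 29*(R*R)) = R*w + (100 + 29*R²) = 100 + 29*R² + R*w)
-A(O, k(23) - 386) = -(100 + 29*(1/(-7 + 23) - 386)² + (1/(-7 + 23) - 386)*355) = -(100 + 29*(1/16 - 386)² + (1/16 - 386)*355) = -(100 + 29*(-6175/16)² - 6175/16*355) = -(100 + 29*(38130625/256) - 2192125/16) = -(100 + 1105788125/256 - 2192125/16) = -1*1070739725/256 = -1070739725/256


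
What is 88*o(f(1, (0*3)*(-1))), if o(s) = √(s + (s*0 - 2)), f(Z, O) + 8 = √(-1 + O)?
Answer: 88*√(-10 + I) ≈ 13.897 + 278.63*I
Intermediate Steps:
f(Z, O) = -8 + √(-1 + O)
o(s) = √(-2 + s) (o(s) = √(s + (0 - 2)) = √(s - 2) = √(-2 + s))
88*o(f(1, (0*3)*(-1))) = 88*√(-2 + (-8 + √(-1 + (0*3)*(-1)))) = 88*√(-2 + (-8 + √(-1 + 0*(-1)))) = 88*√(-2 + (-8 + √(-1 + 0))) = 88*√(-2 + (-8 + √(-1))) = 88*√(-2 + (-8 + I)) = 88*√(-10 + I)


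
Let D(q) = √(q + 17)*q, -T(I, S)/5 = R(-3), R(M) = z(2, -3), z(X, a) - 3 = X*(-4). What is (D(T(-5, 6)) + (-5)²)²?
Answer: 26875 + 1250*√42 ≈ 34976.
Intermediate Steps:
z(X, a) = 3 - 4*X (z(X, a) = 3 + X*(-4) = 3 - 4*X)
R(M) = -5 (R(M) = 3 - 4*2 = 3 - 8 = -5)
T(I, S) = 25 (T(I, S) = -5*(-5) = 25)
D(q) = q*√(17 + q) (D(q) = √(17 + q)*q = q*√(17 + q))
(D(T(-5, 6)) + (-5)²)² = (25*√(17 + 25) + (-5)²)² = (25*√42 + 25)² = (25 + 25*√42)²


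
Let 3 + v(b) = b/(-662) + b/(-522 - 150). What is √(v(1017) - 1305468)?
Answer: I*√448539076820058/18536 ≈ 1142.6*I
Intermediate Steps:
v(b) = -3 - 667*b/222432 (v(b) = -3 + (b/(-662) + b/(-522 - 150)) = -3 + (b*(-1/662) + b/(-672)) = -3 + (-b/662 + b*(-1/672)) = -3 + (-b/662 - b/672) = -3 - 667*b/222432)
√(v(1017) - 1305468) = √((-3 - 667/222432*1017) - 1305468) = √((-3 - 226113/74144) - 1305468) = √(-448545/74144 - 1305468) = √(-96793067937/74144) = I*√448539076820058/18536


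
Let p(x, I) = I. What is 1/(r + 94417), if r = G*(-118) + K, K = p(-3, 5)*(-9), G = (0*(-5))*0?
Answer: 1/94372 ≈ 1.0596e-5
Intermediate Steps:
G = 0 (G = 0*0 = 0)
K = -45 (K = 5*(-9) = -45)
r = -45 (r = 0*(-118) - 45 = 0 - 45 = -45)
1/(r + 94417) = 1/(-45 + 94417) = 1/94372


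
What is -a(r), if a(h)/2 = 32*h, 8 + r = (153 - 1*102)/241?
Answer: 120128/241 ≈ 498.46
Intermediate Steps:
r = -1877/241 (r = -8 + (153 - 1*102)/241 = -8 + (153 - 102)*(1/241) = -8 + 51*(1/241) = -8 + 51/241 = -1877/241 ≈ -7.7884)
a(h) = 64*h (a(h) = 2*(32*h) = 64*h)
-a(r) = -64*(-1877)/241 = -1*(-120128/241) = 120128/241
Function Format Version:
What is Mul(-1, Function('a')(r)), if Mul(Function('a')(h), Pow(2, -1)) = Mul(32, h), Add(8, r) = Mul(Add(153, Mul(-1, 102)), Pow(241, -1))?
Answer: Rational(120128, 241) ≈ 498.46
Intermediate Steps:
r = Rational(-1877, 241) (r = Add(-8, Mul(Add(153, Mul(-1, 102)), Pow(241, -1))) = Add(-8, Mul(Add(153, -102), Rational(1, 241))) = Add(-8, Mul(51, Rational(1, 241))) = Add(-8, Rational(51, 241)) = Rational(-1877, 241) ≈ -7.7884)
Function('a')(h) = Mul(64, h) (Function('a')(h) = Mul(2, Mul(32, h)) = Mul(64, h))
Mul(-1, Function('a')(r)) = Mul(-1, Mul(64, Rational(-1877, 241))) = Mul(-1, Rational(-120128, 241)) = Rational(120128, 241)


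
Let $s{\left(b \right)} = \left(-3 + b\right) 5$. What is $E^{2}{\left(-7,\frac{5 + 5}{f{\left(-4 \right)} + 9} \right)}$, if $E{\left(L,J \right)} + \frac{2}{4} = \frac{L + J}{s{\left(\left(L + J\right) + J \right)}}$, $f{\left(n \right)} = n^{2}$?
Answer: $\frac{1681}{13225} \approx 0.12711$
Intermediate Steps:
$s{\left(b \right)} = -15 + 5 b$
$E{\left(L,J \right)} = - \frac{1}{2} + \frac{J + L}{-15 + 5 L + 10 J}$ ($E{\left(L,J \right)} = - \frac{1}{2} + \frac{L + J}{-15 + 5 \left(\left(L + J\right) + J\right)} = - \frac{1}{2} + \frac{J + L}{-15 + 5 \left(\left(J + L\right) + J\right)} = - \frac{1}{2} + \frac{J + L}{-15 + 5 \left(L + 2 J\right)} = - \frac{1}{2} + \frac{J + L}{-15 + \left(5 L + 10 J\right)} = - \frac{1}{2} + \frac{J + L}{-15 + 5 L + 10 J}$)
$E^{2}{\left(-7,\frac{5 + 5}{f{\left(-4 \right)} + 9} \right)} = \left(\frac{15 - 8 \frac{5 + 5}{\left(-4\right)^{2} + 9} - -21}{10 \left(-3 - 7 + 2 \frac{5 + 5}{\left(-4\right)^{2} + 9}\right)}\right)^{2} = \left(\frac{15 - 8 \frac{10}{16 + 9} + 21}{10 \left(-3 - 7 + 2 \frac{10}{16 + 9}\right)}\right)^{2} = \left(\frac{15 - 8 \cdot \frac{10}{25} + 21}{10 \left(-3 - 7 + 2 \cdot \frac{10}{25}\right)}\right)^{2} = \left(\frac{15 - 8 \cdot 10 \cdot \frac{1}{25} + 21}{10 \left(-3 - 7 + 2 \cdot 10 \cdot \frac{1}{25}\right)}\right)^{2} = \left(\frac{15 - \frac{16}{5} + 21}{10 \left(-3 - 7 + 2 \cdot \frac{2}{5}\right)}\right)^{2} = \left(\frac{15 - \frac{16}{5} + 21}{10 \left(-3 - 7 + \frac{4}{5}\right)}\right)^{2} = \left(\frac{1}{10} \frac{1}{- \frac{46}{5}} \cdot \frac{164}{5}\right)^{2} = \left(\frac{1}{10} \left(- \frac{5}{46}\right) \frac{164}{5}\right)^{2} = \left(- \frac{41}{115}\right)^{2} = \frac{1681}{13225}$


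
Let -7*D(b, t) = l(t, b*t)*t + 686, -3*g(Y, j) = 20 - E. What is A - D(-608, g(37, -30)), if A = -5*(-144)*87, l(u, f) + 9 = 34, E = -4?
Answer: 438966/7 ≈ 62709.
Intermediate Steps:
l(u, f) = 25 (l(u, f) = -9 + 34 = 25)
A = 62640 (A = 720*87 = 62640)
g(Y, j) = -8 (g(Y, j) = -(20 - 1*(-4))/3 = -(20 + 4)/3 = -⅓*24 = -8)
D(b, t) = -98 - 25*t/7 (D(b, t) = -(25*t + 686)/7 = -(686 + 25*t)/7 = -98 - 25*t/7)
A - D(-608, g(37, -30)) = 62640 - (-98 - 25/7*(-8)) = 62640 - (-98 + 200/7) = 62640 - 1*(-486/7) = 62640 + 486/7 = 438966/7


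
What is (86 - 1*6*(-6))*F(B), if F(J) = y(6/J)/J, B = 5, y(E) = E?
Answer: 732/25 ≈ 29.280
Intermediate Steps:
F(J) = 6/J² (F(J) = (6/J)/J = 6/J²)
(86 - 1*6*(-6))*F(B) = (86 - 1*6*(-6))*(6/5²) = (86 - 6*(-6))*(6*(1/25)) = (86 + 36)*(6/25) = 122*(6/25) = 732/25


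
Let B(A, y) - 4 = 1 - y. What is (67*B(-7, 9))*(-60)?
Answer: 16080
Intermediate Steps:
B(A, y) = 5 - y (B(A, y) = 4 + (1 - y) = 5 - y)
(67*B(-7, 9))*(-60) = (67*(5 - 1*9))*(-60) = (67*(5 - 9))*(-60) = (67*(-4))*(-60) = -268*(-60) = 16080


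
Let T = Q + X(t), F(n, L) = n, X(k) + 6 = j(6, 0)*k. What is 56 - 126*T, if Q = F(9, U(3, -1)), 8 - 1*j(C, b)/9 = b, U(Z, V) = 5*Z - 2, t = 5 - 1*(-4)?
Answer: -81970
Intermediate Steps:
t = 9 (t = 5 + 4 = 9)
U(Z, V) = -2 + 5*Z
j(C, b) = 72 - 9*b
X(k) = -6 + 72*k (X(k) = -6 + (72 - 9*0)*k = -6 + (72 + 0)*k = -6 + 72*k)
Q = 9
T = 651 (T = 9 + (-6 + 72*9) = 9 + (-6 + 648) = 9 + 642 = 651)
56 - 126*T = 56 - 126*651 = 56 - 82026 = -81970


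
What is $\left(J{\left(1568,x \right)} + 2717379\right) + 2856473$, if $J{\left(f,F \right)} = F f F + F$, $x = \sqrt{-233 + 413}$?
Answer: $5856092 + 6 \sqrt{5} \approx 5.8561 \cdot 10^{6}$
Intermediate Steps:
$x = 6 \sqrt{5}$ ($x = \sqrt{180} = 6 \sqrt{5} \approx 13.416$)
$J{\left(f,F \right)} = F + f F^{2}$ ($J{\left(f,F \right)} = f F^{2} + F = F + f F^{2}$)
$\left(J{\left(1568,x \right)} + 2717379\right) + 2856473 = \left(6 \sqrt{5} \left(1 + 6 \sqrt{5} \cdot 1568\right) + 2717379\right) + 2856473 = \left(6 \sqrt{5} \left(1 + 9408 \sqrt{5}\right) + 2717379\right) + 2856473 = \left(2717379 + 6 \sqrt{5} \left(1 + 9408 \sqrt{5}\right)\right) + 2856473 = 5573852 + 6 \sqrt{5} \left(1 + 9408 \sqrt{5}\right)$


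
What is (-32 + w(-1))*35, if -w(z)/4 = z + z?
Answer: -840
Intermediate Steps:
w(z) = -8*z (w(z) = -4*(z + z) = -8*z)
(-32 + w(-1))*35 = (-32 - 8*(-1))*35 = (-32 + 8)*35 = -24*35 = -840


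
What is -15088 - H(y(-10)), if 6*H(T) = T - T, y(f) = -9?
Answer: -15088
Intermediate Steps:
H(T) = 0 (H(T) = (T - T)/6 = (1/6)*0 = 0)
-15088 - H(y(-10)) = -15088 - 1*0 = -15088 + 0 = -15088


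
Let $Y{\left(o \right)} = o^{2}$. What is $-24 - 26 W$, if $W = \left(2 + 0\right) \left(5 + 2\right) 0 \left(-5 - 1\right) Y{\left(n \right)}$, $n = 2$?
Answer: $-24$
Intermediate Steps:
$W = 0$ ($W = \left(2 + 0\right) \left(5 + 2\right) 0 \left(-5 - 1\right) 2^{2} = 2 \cdot 7 \cdot 0 \left(-6\right) 4 = 14 \cdot 0 \left(-6\right) 4 = 0 \left(-6\right) 4 = 0 \cdot 4 = 0$)
$-24 - 26 W = -24 - 0 = -24 + 0 = -24$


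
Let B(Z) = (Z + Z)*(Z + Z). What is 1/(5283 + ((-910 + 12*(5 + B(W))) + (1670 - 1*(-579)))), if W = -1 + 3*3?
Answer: 1/9754 ≈ 0.00010252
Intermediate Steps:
W = 8 (W = -1 + 9 = 8)
B(Z) = 4*Z**2 (B(Z) = (2*Z)*(2*Z) = 4*Z**2)
1/(5283 + ((-910 + 12*(5 + B(W))) + (1670 - 1*(-579)))) = 1/(5283 + ((-910 + 12*(5 + 4*8**2)) + (1670 - 1*(-579)))) = 1/(5283 + ((-910 + 12*(5 + 4*64)) + (1670 + 579))) = 1/(5283 + ((-910 + 12*(5 + 256)) + 2249)) = 1/(5283 + ((-910 + 12*261) + 2249)) = 1/(5283 + ((-910 + 3132) + 2249)) = 1/(5283 + (2222 + 2249)) = 1/(5283 + 4471) = 1/9754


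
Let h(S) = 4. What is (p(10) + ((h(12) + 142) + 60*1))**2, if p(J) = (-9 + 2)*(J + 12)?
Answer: 2704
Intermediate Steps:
p(J) = -84 - 7*J (p(J) = -7*(12 + J) = -84 - 7*J)
(p(10) + ((h(12) + 142) + 60*1))**2 = ((-84 - 7*10) + ((4 + 142) + 60*1))**2 = ((-84 - 70) + (146 + 60))**2 = (-154 + 206)**2 = 52**2 = 2704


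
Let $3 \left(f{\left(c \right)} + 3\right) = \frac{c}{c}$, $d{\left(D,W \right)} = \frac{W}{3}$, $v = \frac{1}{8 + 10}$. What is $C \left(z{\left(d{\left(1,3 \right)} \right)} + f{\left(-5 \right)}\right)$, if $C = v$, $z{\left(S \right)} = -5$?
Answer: $- \frac{23}{54} \approx -0.42593$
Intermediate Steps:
$v = \frac{1}{18} \approx 0.055556$
$d{\left(D,W \right)} = \frac{W}{3}$ ($d{\left(D,W \right)} = W \frac{1}{3} = \frac{W}{3}$)
$C = \frac{1}{18} \approx 0.055556$
$f{\left(c \right)} = - \frac{8}{3}$ ($f{\left(c \right)} = -3 + \frac{c \frac{1}{c}}{3} = -3 + \frac{1}{3} \cdot 1 = -3 + \frac{1}{3} = - \frac{8}{3}$)
$C \left(z{\left(d{\left(1,3 \right)} \right)} + f{\left(-5 \right)}\right) = \frac{-5 - \frac{8}{3}}{18} = \frac{1}{18} \left(- \frac{23}{3}\right) = - \frac{23}{54}$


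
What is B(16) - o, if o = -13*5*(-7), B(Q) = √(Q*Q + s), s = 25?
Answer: -455 + √281 ≈ -438.24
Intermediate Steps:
B(Q) = √(25 + Q²) (B(Q) = √(Q*Q + 25) = √(Q² + 25) = √(25 + Q²))
o = 455 (o = -65*(-7) = 455)
B(16) - o = √(25 + 16²) - 1*455 = √(25 + 256) - 455 = √281 - 455 = -455 + √281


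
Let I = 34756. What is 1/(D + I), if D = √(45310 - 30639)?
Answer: 34756/1207964865 - √14671/1207964865 ≈ 2.8672e-5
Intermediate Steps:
D = √14671 ≈ 121.12
1/(D + I) = 1/(√14671 + 34756) = 1/(34756 + √14671)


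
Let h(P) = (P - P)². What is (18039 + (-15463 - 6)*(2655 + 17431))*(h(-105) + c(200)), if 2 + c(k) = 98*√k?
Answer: 621384590 - 304478449100*√2 ≈ -4.2998e+11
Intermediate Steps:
h(P) = 0 (h(P) = 0² = 0)
c(k) = -2 + 98*√k
(18039 + (-15463 - 6)*(2655 + 17431))*(h(-105) + c(200)) = (18039 + (-15463 - 6)*(2655 + 17431))*(0 + (-2 + 98*√200)) = (18039 - 15469*20086)*(0 + (-2 + 98*(10*√2))) = (18039 - 310710334)*(0 + (-2 + 980*√2)) = -310692295*(-2 + 980*√2) = 621384590 - 304478449100*√2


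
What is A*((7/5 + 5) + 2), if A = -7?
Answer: -294/5 ≈ -58.800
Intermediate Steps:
A*((7/5 + 5) + 2) = -7*((7/5 + 5) + 2) = -7*(32/5 + 2) = -7*42/5 = -294/5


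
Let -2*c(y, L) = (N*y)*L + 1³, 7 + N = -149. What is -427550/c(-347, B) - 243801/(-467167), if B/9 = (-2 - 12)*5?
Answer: 7914909765659/15931870480553 ≈ 0.49680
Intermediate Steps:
B = -630 (B = 9*((-2 - 12)*5) = 9*(-14*5) = 9*(-70) = -630)
N = -156 (N = -7 - 149 = -156)
c(y, L) = -½ + 78*L*y (c(y, L) = -((-156*y)*L + 1³)/2 = -(-156*L*y + 1)/2 = -(1 - 156*L*y)/2 = -½ + 78*L*y)
-427550/c(-347, B) - 243801/(-467167) = -427550/(-½ + 78*(-630)*(-347)) - 243801/(-467167) = -427550/(-½ + 17051580) - 243801*(-1/467167) = -427550/34103159/2 + 243801/467167 = -427550*2/34103159 + 243801/467167 = -855100/34103159 + 243801/467167 = 7914909765659/15931870480553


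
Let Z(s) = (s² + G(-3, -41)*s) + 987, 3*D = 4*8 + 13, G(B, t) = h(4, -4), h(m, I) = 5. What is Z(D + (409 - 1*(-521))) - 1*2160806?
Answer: -1262069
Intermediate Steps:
G(B, t) = 5
D = 15 (D = (4*8 + 13)/3 = (32 + 13)/3 = (⅓)*45 = 15)
Z(s) = 987 + s² + 5*s (Z(s) = (s² + 5*s) + 987 = 987 + s² + 5*s)
Z(D + (409 - 1*(-521))) - 1*2160806 = (987 + (15 + (409 - 1*(-521)))² + 5*(15 + (409 - 1*(-521)))) - 1*2160806 = (987 + (15 + (409 + 521))² + 5*(15 + (409 + 521))) - 2160806 = (987 + (15 + 930)² + 5*(15 + 930)) - 2160806 = (987 + 945² + 5*945) - 2160806 = (987 + 893025 + 4725) - 2160806 = 898737 - 2160806 = -1262069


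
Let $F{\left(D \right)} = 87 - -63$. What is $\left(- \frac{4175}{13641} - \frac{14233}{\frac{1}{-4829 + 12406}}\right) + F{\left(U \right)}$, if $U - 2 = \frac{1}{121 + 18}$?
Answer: $- \frac{1471090336706}{13641} \approx -1.0784 \cdot 10^{8}$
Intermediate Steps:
$U = \frac{279}{139}$ ($U = 2 + \frac{1}{121 + 18} = 2 + \frac{1}{139} = \frac{279}{139} \approx 2.0072$)
$F{\left(D \right)} = 150$ ($F{\left(D \right)} = 87 + 63 = 150$)
$\left(- \frac{4175}{13641} - \frac{14233}{\frac{1}{-4829 + 12406}}\right) + F{\left(U \right)} = \left(- \frac{4175}{13641} - \frac{14233}{\frac{1}{-4829 + 12406}}\right) + 150 = \left(\left(-4175\right) \frac{1}{13641} - \frac{14233}{\frac{1}{7577}}\right) + 150 = \left(- \frac{4175}{13641} - 14233 \frac{1}{\frac{1}{7577}}\right) + 150 = \left(- \frac{4175}{13641} - 107843441\right) + 150 = - \frac{1471092382856}{13641} + 150 = - \frac{1471090336706}{13641}$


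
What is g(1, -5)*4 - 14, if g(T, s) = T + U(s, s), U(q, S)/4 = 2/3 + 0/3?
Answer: 2/3 ≈ 0.66667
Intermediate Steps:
U(q, S) = 8/3 (U(q, S) = 4*(2/3 + 0/3) = 4*(2*(1/3) + 0*(1/3)) = 4*(2/3 + 0) = 4*(2/3) = 8/3)
g(T, s) = 8/3 + T (g(T, s) = T + 8/3 = 8/3 + T)
g(1, -5)*4 - 14 = (8/3 + 1)*4 - 14 = (11/3)*4 - 14 = 44/3 - 14 = 2/3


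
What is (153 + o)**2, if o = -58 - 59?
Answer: 1296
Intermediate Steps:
o = -117
(153 + o)**2 = (153 - 117)**2 = 36**2 = 1296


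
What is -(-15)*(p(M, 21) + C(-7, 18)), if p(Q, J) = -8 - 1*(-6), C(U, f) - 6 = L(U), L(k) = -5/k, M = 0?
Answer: 495/7 ≈ 70.714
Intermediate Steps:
C(U, f) = 6 - 5/U
p(Q, J) = -2 (p(Q, J) = -8 + 6 = -2)
-(-15)*(p(M, 21) + C(-7, 18)) = -(-15)*(-2 + (6 - 5/(-7))) = -(-15)*(-2 + (6 - 5*(-1/7))) = -(-15)*(-2 + (6 + 5/7)) = -(-15)*(-2 + 47/7) = -(-15)*33/7 = -1*(-495/7) = 495/7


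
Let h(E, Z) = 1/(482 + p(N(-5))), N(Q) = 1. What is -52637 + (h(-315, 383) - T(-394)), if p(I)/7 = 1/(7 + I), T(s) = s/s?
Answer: -203340586/3863 ≈ -52638.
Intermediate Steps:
T(s) = 1
p(I) = 7/(7 + I)
h(E, Z) = 8/3863 (h(E, Z) = 1/(482 + 7/(7 + 1)) = 1/(482 + 7/8) = 1/(3863/8) = 8/3863)
-52637 + (h(-315, 383) - T(-394)) = -52637 + (8/3863 - 1*1) = -52637 + (8/3863 - 1) = -52637 - 3855/3863 = -203340586/3863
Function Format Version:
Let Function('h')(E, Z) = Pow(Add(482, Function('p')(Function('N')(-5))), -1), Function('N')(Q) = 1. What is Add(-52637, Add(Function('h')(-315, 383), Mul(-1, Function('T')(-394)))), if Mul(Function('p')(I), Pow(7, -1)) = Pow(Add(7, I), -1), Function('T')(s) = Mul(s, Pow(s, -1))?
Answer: Rational(-203340586, 3863) ≈ -52638.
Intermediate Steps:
Function('T')(s) = 1
Function('p')(I) = Mul(7, Pow(Add(7, I), -1))
Function('h')(E, Z) = Rational(8, 3863) (Function('h')(E, Z) = Pow(Add(482, Mul(7, Pow(Add(7, 1), -1))), -1) = Pow(Add(482, Mul(7, Pow(8, -1))), -1) = Pow(Add(482, Mul(7, Rational(1, 8))), -1) = Pow(Add(482, Rational(7, 8)), -1) = Pow(Rational(3863, 8), -1) = Rational(8, 3863))
Add(-52637, Add(Function('h')(-315, 383), Mul(-1, Function('T')(-394)))) = Add(-52637, Add(Rational(8, 3863), Mul(-1, 1))) = Add(-52637, Add(Rational(8, 3863), -1)) = Add(-52637, Rational(-3855, 3863)) = Rational(-203340586, 3863)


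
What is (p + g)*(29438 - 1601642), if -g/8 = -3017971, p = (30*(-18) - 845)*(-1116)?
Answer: -40389021459312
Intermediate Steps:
p = 1545660 (p = (-540 - 845)*(-1116) = -1385*(-1116) = 1545660)
g = 24143768 (g = -8*(-3017971) = 24143768)
(p + g)*(29438 - 1601642) = (1545660 + 24143768)*(29438 - 1601642) = 25689428*(-1572204) = -40389021459312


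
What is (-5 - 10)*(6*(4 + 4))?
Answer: -720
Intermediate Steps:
(-5 - 10)*(6*(4 + 4)) = -90*8 = -15*48 = -720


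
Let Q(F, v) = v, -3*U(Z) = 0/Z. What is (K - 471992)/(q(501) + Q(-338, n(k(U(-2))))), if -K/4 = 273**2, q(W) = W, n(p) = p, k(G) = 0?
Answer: -770108/501 ≈ -1537.1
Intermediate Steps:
U(Z) = 0 (U(Z) = -0/Z = -1/3*0 = 0)
K = -298116 (K = -4*273**2 = -4*74529 = -298116)
(K - 471992)/(q(501) + Q(-338, n(k(U(-2))))) = (-298116 - 471992)/(501 + 0) = -770108/501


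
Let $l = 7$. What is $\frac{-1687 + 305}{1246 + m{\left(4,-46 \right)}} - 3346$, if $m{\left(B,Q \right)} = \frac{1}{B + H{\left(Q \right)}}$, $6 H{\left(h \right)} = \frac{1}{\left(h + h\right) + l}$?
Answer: $- \frac{4252675941}{1270552} \approx -3347.1$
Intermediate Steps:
$H{\left(h \right)} = \frac{1}{6 \left(7 + 2 h\right)}$ ($H{\left(h \right)} = \frac{1}{6 \left(\left(h + h\right) + 7\right)} = \frac{1}{6 \left(2 h + 7\right)} = \frac{1}{6 \left(7 + 2 h\right)}$)
$m{\left(B,Q \right)} = \frac{1}{B + \frac{1}{6 \left(7 + 2 Q\right)}}$
$\frac{-1687 + 305}{1246 + m{\left(4,-46 \right)}} - 3346 = \frac{-1687 + 305}{1246 + \frac{6 \left(7 + 2 \left(-46\right)\right)}{1 + 6 \cdot 4 \left(7 + 2 \left(-46\right)\right)}} - 3346 = - \frac{1382}{1246 + \frac{6 \left(7 - 92\right)}{1 + 6 \cdot 4 \left(7 - 92\right)}} - 3346 = - \frac{1382}{1246 + 6 \frac{1}{1 + 6 \cdot 4 \left(-85\right)} \left(-85\right)} - 3346 = - \frac{1382}{1246 + 6 \frac{1}{1 - 2040} \left(-85\right)} - 3346 = - \frac{1382}{1246 + 6 \frac{1}{-2039} \left(-85\right)} - 3346 = - \frac{1382}{1246 + 6 \left(- \frac{1}{2039}\right) \left(-85\right)} - 3346 = - \frac{1382}{1246 + \frac{510}{2039}} - 3346 = - \frac{1382}{\frac{2541104}{2039}} - 3346 = \left(-1382\right) \frac{2039}{2541104} - 3346 = - \frac{1408949}{1270552} - 3346 = - \frac{4252675941}{1270552}$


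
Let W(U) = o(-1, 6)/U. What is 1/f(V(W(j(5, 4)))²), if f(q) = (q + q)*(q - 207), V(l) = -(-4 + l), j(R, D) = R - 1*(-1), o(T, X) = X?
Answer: -1/3564 ≈ -0.00028058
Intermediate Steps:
j(R, D) = 1 + R (j(R, D) = R + 1 = 1 + R)
W(U) = 6/U
V(l) = 4 - l
f(q) = 2*q*(-207 + q) (f(q) = (2*q)*(-207 + q) = 2*q*(-207 + q))
1/f(V(W(j(5, 4)))²) = 1/(2*(4 - 6/(1 + 5))²*(-207 + (4 - 6/(1 + 5))²)) = 1/(2*(4 - 6/6)²*(-207 + (4 - 6/6)²)) = 1/(2*(4 - 1*1)²*(-207 + (4 - 1*1)²)) = 1/(2*(4 - 1)²*(-207 + (4 - 1)²)) = 1/(2*3²*(-207 + 3²)) = 1/(2*9*(-207 + 9)) = 1/(2*9*(-198)) = 1/(-3564) = -1/3564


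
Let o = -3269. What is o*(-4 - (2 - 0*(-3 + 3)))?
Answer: 19614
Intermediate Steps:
o*(-4 - (2 - 0*(-3 + 3))) = -3269*(-4 - (2 - 0*(-3 + 3))) = -3269*(-4 - (2 - 0*0)) = -3269*(-4 - (2 - 2*0)) = -3269*(-4 - (2 + 0)) = -3269*(-4 - 1*2) = -3269*(-4 - 2) = -3269*(-6) = 19614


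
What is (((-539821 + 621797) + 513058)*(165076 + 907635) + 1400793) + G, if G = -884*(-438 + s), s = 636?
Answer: 638300742935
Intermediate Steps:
G = -175032 (G = -884*(-438 + 636) = -884*198 = -175032)
(((-539821 + 621797) + 513058)*(165076 + 907635) + 1400793) + G = (((-539821 + 621797) + 513058)*(165076 + 907635) + 1400793) - 175032 = ((81976 + 513058)*1072711 + 1400793) - 175032 = (595034*1072711 + 1400793) - 175032 = (638299517174 + 1400793) - 175032 = 638300917967 - 175032 = 638300742935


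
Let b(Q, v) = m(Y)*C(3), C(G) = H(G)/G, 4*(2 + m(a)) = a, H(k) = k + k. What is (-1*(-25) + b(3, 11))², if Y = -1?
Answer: 1681/4 ≈ 420.25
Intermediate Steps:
H(k) = 2*k
m(a) = -2 + a/4
C(G) = 2 (C(G) = (2*G)/G = 2)
b(Q, v) = -9/2 (b(Q, v) = (-2 + (¼)*(-1))*2 = (-2 - ¼)*2 = -9/4*2 = -9/2)
(-1*(-25) + b(3, 11))² = (-1*(-25) - 9/2)² = (25 - 9/2)² = (41/2)² = 1681/4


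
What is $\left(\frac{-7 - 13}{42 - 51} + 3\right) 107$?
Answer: $\frac{5029}{9} \approx 558.78$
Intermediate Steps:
$\left(\frac{-7 - 13}{42 - 51} + 3\right) 107 = \left(- \frac{20}{-9} + 3\right) 107 = \left(\left(-20\right) \left(- \frac{1}{9}\right) + 3\right) 107 = \left(\frac{20}{9} + 3\right) 107 = \frac{47}{9} \cdot 107 = \frac{5029}{9}$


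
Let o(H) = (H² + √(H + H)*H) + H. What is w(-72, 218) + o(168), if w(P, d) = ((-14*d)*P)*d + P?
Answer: 47932512 + 672*√21 ≈ 4.7936e+7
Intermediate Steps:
w(P, d) = P - 14*P*d² (w(P, d) = (-14*P*d)*d + P = -14*P*d² + P = P - 14*P*d²)
o(H) = H + H² + √2*H^(3/2) (o(H) = (H² + √(2*H)*H) + H = (H² + (√2*√H)*H) + H = (H² + √2*H^(3/2)) + H = H + H² + √2*H^(3/2))
w(-72, 218) + o(168) = -72*(1 - 14*218²) + (168 + 168² + √2*168^(3/2)) = -72*(1 - 14*47524) + (168 + 28224 + √2*(336*√42)) = -72*(1 - 665336) + (168 + 28224 + 672*√21) = -72*(-665335) + (28392 + 672*√21) = 47904120 + (28392 + 672*√21) = 47932512 + 672*√21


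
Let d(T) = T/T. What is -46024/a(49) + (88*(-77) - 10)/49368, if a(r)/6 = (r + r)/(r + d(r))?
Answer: -4733734657/1209516 ≈ -3913.7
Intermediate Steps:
d(T) = 1
a(r) = 12*r/(1 + r) (a(r) = 6*((r + r)/(r + 1)) = 6*((2*r)/(1 + r)) = 6*(2*r/(1 + r)) = 12*r/(1 + r))
-46024/a(49) + (88*(-77) - 10)/49368 = -46024/(12*49/(1 + 49)) + (88*(-77) - 10)/49368 = -46024/(12*49/50) + (-6776 - 10)*(1/49368) = -46024/(12*49*(1/50)) - 6786*1/49368 = -46024/294/25 - 1131/8228 = -46024*25/294 - 1131/8228 = -575300/147 - 1131/8228 = -4733734657/1209516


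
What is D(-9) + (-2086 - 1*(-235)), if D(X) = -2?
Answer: -1853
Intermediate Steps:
D(-9) + (-2086 - 1*(-235)) = -2 + (-2086 - 1*(-235)) = -2 + (-2086 + 235) = -2 - 1851 = -1853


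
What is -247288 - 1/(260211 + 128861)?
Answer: -96212836737/389072 ≈ -2.4729e+5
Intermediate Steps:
-247288 - 1/(260211 + 128861) = -247288 - 1/389072 = -96212836737/389072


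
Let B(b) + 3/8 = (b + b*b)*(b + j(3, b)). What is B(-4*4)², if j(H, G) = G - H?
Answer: 4516243209/64 ≈ 7.0566e+7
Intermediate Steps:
B(b) = -3/8 + (-3 + 2*b)*(b + b²) (B(b) = -3/8 + (b + b*b)*(b + (b - 1*3)) = -3/8 + (b + b²)*(b + (b - 3)) = -3/8 + (b + b²)*(b + (-3 + b)) = -3/8 + (b + b²)*(-3 + 2*b) = -3/8 + (-3 + 2*b)*(b + b²))
B(-4*4)² = (-3/8 - (-4*4)² - (-12)*4 + 2*(-4*4)³)² = (-3/8 - 1*(-16)² - 3*(-16) + 2*(-16)³)² = (-3/8 - 1*256 + 48 + 2*(-4096))² = (-3/8 - 256 + 48 - 8192)² = (-67203/8)² = 4516243209/64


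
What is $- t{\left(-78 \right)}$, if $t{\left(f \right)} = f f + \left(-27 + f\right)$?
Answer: $-5979$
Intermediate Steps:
$t{\left(f \right)} = -27 + f + f^{2}$ ($t{\left(f \right)} = f^{2} + \left(-27 + f\right) = -27 + f + f^{2}$)
$- t{\left(-78 \right)} = - (-27 - 78 + \left(-78\right)^{2}) = - (-27 - 78 + 6084) = \left(-1\right) 5979 = -5979$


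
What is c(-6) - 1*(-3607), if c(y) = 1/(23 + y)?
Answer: 61320/17 ≈ 3607.1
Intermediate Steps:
c(-6) - 1*(-3607) = 1/(23 - 6) - 1*(-3607) = 1/17 + 3607 = 61320/17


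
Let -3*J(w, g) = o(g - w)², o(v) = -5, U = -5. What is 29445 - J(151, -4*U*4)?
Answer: 88360/3 ≈ 29453.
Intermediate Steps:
J(w, g) = -25/3 (J(w, g) = -⅓*(-5)² = -⅓*25 = -25/3)
29445 - J(151, -4*U*4) = 29445 - 1*(-25/3) = 29445 + 25/3 = 88360/3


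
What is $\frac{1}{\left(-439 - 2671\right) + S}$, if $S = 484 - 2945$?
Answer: $- \frac{1}{5571} \approx -0.0001795$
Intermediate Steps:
$S = -2461$
$\frac{1}{\left(-439 - 2671\right) + S} = \frac{1}{\left(-439 - 2671\right) - 2461} = \frac{1}{-3110 - 2461} = \frac{1}{-5571} = - \frac{1}{5571}$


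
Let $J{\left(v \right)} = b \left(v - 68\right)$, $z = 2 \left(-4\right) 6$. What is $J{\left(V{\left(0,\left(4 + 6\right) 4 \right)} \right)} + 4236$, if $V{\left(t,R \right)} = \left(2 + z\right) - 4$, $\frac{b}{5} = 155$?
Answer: $-87214$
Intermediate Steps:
$b = 775$ ($b = 5 \cdot 155 = 775$)
$z = -48$ ($z = \left(-8\right) 6 = -48$)
$V{\left(t,R \right)} = -50$ ($V{\left(t,R \right)} = \left(2 - 48\right) - 4 = -46 - 4 = -50$)
$J{\left(v \right)} = -52700 + 775 v$ ($J{\left(v \right)} = 775 \left(v - 68\right) = 775 \left(-68 + v\right) = -52700 + 775 v$)
$J{\left(V{\left(0,\left(4 + 6\right) 4 \right)} \right)} + 4236 = \left(-52700 + 775 \left(-50\right)\right) + 4236 = \left(-52700 - 38750\right) + 4236 = -91450 + 4236 = -87214$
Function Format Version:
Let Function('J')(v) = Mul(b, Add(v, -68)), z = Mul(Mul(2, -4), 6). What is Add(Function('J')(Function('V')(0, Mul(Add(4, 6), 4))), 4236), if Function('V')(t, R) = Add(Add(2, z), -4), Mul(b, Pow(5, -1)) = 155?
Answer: -87214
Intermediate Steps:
b = 775 (b = Mul(5, 155) = 775)
z = -48 (z = Mul(-8, 6) = -48)
Function('V')(t, R) = -50 (Function('V')(t, R) = Add(Add(2, -48), -4) = Add(-46, -4) = -50)
Function('J')(v) = Add(-52700, Mul(775, v)) (Function('J')(v) = Mul(775, Add(v, -68)) = Mul(775, Add(-68, v)) = Add(-52700, Mul(775, v)))
Add(Function('J')(Function('V')(0, Mul(Add(4, 6), 4))), 4236) = Add(Add(-52700, Mul(775, -50)), 4236) = Add(Add(-52700, -38750), 4236) = Add(-91450, 4236) = -87214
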